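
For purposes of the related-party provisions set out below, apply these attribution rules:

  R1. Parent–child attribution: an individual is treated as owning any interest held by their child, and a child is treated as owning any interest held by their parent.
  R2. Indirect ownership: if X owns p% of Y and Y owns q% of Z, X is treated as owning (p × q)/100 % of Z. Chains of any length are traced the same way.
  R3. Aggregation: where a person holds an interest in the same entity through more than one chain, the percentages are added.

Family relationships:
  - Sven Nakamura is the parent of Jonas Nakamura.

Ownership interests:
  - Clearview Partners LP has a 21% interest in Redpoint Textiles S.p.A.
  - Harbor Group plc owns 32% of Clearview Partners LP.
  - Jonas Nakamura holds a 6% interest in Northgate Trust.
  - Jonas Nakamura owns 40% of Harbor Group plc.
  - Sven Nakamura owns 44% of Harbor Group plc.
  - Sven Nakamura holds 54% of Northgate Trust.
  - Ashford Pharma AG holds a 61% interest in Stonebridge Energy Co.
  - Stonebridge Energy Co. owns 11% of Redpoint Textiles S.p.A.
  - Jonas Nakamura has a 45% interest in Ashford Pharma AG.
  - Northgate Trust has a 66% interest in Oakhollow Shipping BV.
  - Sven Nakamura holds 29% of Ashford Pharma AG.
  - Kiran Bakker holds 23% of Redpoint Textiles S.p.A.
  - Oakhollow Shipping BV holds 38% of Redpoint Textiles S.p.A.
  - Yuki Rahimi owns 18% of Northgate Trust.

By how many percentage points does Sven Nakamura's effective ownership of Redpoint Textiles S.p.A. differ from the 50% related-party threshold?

By parent–child attribution (R1), Sven Nakamura is treated as also owning Jonas Nakamura's interest in Harbor Group plc, giving 44% + 40% = 84%.
By parent–child attribution (R1), Sven Nakamura is treated as also owning Jonas Nakamura's interest in Ashford Pharma AG, giving 29% + 45% = 74%.
By parent–child attribution (R1), Sven Nakamura is treated as also owning Jonas Nakamura's interest in Northgate Trust, giving 54% + 6% = 60%.
Chain via Harbor Group plc → Clearview Partners LP (R2): 84% × 32% × 21% = 5.6448% of Redpoint Textiles S.p.A.
Chain via Ashford Pharma AG → Stonebridge Energy Co. (R2): 74% × 61% × 11% = 4.9654% of Redpoint Textiles S.p.A.
Chain via Northgate Trust → Oakhollow Shipping BV (R2): 60% × 66% × 38% = 15.048% of Redpoint Textiles S.p.A.
Aggregating (R3): 5.6448% + 4.9654% + 15.048% = 25.6582%.
25.6582% falls short of the 50% threshold by 24.3418 percentage points.

24.3418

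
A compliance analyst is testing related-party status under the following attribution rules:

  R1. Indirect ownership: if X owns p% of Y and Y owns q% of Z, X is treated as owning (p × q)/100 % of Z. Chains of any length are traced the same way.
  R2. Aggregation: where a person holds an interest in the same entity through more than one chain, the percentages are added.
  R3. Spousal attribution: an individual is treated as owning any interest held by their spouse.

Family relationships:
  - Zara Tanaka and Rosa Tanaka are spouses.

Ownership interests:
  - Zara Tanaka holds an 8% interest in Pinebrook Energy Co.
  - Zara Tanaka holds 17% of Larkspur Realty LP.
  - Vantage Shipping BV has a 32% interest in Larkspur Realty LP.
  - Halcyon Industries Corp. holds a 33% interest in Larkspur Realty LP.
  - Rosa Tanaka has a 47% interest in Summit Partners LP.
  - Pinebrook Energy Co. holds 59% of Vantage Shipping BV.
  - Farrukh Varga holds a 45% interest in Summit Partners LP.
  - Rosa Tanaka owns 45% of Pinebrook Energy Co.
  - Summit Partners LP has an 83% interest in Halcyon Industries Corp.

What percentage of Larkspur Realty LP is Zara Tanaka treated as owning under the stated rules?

By spousal attribution (R3), Zara Tanaka is treated as also owning Rosa Tanaka's interest in Pinebrook Energy Co, giving 8% + 45% = 53%.
By spousal attribution (R3), Zara Tanaka is treated as owning Rosa Tanaka's 47% interest in Summit Partners LP.
Chain via Pinebrook Energy Co. → Vantage Shipping BV (R1): 53% × 59% × 32% = 10.0064% of Larkspur Realty LP.
Direct interest in Larkspur Realty LP: 17%.
Chain via Summit Partners LP → Halcyon Industries Corp. (R1): 47% × 83% × 33% = 12.8733% of Larkspur Realty LP.
Aggregating (R2): 10.0064% + 17% + 12.8733% = 39.8797%.

39.8797%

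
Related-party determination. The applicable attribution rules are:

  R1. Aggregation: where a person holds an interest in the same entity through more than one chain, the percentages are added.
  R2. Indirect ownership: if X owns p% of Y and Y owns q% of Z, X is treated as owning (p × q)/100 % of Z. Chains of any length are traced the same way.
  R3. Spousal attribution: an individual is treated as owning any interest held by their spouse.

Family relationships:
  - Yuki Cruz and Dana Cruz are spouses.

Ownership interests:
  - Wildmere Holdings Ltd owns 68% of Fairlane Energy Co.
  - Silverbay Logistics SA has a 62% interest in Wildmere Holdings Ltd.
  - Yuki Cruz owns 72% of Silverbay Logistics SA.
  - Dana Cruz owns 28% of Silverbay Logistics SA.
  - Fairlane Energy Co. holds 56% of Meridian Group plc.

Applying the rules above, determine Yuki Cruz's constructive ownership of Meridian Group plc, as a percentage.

By spousal attribution (R3), Yuki Cruz is treated as also owning Dana Cruz's interest in Silverbay Logistics SA, giving 72% + 28% = 100%.
Chain via Silverbay Logistics SA → Wildmere Holdings Ltd → Fairlane Energy Co. (R2): 100% × 62% × 68% × 56% = 23.6096% of Meridian Group plc.

23.6096%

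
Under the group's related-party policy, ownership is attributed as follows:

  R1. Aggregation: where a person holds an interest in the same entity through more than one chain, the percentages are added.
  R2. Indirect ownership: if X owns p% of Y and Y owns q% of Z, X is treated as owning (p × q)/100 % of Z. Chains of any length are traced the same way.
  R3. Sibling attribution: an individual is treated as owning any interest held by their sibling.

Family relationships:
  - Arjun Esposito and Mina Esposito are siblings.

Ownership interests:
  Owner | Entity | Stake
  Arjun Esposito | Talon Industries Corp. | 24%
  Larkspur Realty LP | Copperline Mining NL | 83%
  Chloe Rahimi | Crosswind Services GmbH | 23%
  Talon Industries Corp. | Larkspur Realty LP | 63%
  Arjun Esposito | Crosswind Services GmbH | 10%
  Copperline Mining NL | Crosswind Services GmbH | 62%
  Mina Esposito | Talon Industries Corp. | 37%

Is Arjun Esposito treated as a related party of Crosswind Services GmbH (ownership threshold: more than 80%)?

No

By sibling attribution (R3), Arjun Esposito is treated as also owning Mina Esposito's interest in Talon Industries Corp, giving 24% + 37% = 61%.
Chain via Talon Industries Corp. → Larkspur Realty LP → Copperline Mining NL (R2): 61% × 63% × 83% × 62% = 19.776078% of Crosswind Services GmbH.
Direct interest in Crosswind Services GmbH: 10%.
Aggregating (R1): 19.776078% + 10% = 29.776078%.
29.776078% does not exceed the 80% threshold, so Arjun is not a related party to Crosswind Services GmbH.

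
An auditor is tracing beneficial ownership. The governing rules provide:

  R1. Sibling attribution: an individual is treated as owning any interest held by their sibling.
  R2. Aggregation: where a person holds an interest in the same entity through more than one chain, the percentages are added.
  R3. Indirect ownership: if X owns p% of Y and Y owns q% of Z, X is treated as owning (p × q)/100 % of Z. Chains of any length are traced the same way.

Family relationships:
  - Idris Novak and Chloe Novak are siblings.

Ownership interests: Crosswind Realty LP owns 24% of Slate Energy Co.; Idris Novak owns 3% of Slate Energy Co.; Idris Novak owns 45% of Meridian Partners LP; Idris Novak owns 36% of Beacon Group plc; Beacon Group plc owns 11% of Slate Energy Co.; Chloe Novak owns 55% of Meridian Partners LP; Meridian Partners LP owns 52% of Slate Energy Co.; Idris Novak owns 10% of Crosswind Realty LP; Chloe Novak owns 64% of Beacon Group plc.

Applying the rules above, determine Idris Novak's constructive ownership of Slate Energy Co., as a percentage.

68.4%

By sibling attribution (R1), Idris Novak is treated as also owning Chloe Novak's interest in Meridian Partners LP, giving 45% + 55% = 100%.
By sibling attribution (R1), Idris Novak is treated as also owning Chloe Novak's interest in Beacon Group plc, giving 36% + 64% = 100%.
Chain via Meridian Partners LP (R3): 100% × 52% = 52% of Slate Energy Co.
Chain via Crosswind Realty LP (R3): 10% × 24% = 2.4% of Slate Energy Co.
Chain via Beacon Group plc (R3): 100% × 11% = 11% of Slate Energy Co.
Direct interest in Slate Energy Co: 3%.
Aggregating (R2): 52% + 2.4% + 11% + 3% = 68.4%.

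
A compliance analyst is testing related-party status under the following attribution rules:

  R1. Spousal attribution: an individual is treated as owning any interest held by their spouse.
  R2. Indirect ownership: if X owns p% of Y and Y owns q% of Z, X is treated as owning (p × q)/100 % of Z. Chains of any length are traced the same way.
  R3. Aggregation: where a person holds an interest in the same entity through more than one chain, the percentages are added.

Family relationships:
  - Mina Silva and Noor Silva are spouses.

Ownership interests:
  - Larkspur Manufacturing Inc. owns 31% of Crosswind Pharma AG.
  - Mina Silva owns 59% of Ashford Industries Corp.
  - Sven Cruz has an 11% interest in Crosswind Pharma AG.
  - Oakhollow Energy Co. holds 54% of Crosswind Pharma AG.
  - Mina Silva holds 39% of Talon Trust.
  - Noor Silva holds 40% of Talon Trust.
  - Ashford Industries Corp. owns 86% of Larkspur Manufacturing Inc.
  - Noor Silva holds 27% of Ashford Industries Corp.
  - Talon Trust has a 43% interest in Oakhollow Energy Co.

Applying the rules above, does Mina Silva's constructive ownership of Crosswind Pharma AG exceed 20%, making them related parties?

By spousal attribution (R1), Mina Silva is treated as also owning Noor Silva's interest in Talon Trust, giving 39% + 40% = 79%.
By spousal attribution (R1), Mina Silva is treated as also owning Noor Silva's interest in Ashford Industries Corp, giving 59% + 27% = 86%.
Chain via Talon Trust → Oakhollow Energy Co. (R2): 79% × 43% × 54% = 18.3438% of Crosswind Pharma AG.
Chain via Ashford Industries Corp. → Larkspur Manufacturing Inc. (R2): 86% × 86% × 31% = 22.9276% of Crosswind Pharma AG.
Aggregating (R3): 18.3438% + 22.9276% = 41.2714%.
41.2714% exceeds the 20% threshold, so Mina is a related party to Crosswind Pharma AG.

Yes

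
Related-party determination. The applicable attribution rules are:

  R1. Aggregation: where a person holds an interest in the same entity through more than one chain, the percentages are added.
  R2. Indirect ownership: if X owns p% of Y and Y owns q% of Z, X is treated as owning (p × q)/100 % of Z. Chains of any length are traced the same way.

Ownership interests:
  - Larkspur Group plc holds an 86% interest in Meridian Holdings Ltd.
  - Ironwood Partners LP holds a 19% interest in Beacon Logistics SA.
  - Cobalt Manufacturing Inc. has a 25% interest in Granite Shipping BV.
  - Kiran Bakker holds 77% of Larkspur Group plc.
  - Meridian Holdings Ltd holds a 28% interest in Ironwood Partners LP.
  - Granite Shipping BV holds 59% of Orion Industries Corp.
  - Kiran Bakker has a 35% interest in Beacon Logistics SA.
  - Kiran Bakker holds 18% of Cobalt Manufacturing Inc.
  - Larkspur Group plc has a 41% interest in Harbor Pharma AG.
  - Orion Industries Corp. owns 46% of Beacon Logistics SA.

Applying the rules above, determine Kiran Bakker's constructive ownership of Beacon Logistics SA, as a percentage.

Chain via Cobalt Manufacturing Inc. → Granite Shipping BV → Orion Industries Corp. (R2): 18% × 25% × 59% × 46% = 1.2213% of Beacon Logistics SA.
Chain via Larkspur Group plc → Meridian Holdings Ltd → Ironwood Partners LP (R2): 77% × 86% × 28% × 19% = 3.522904% of Beacon Logistics SA.
Direct interest in Beacon Logistics SA: 35%.
Aggregating (R1): 1.2213% + 3.522904% + 35% = 39.744204%.

39.744204%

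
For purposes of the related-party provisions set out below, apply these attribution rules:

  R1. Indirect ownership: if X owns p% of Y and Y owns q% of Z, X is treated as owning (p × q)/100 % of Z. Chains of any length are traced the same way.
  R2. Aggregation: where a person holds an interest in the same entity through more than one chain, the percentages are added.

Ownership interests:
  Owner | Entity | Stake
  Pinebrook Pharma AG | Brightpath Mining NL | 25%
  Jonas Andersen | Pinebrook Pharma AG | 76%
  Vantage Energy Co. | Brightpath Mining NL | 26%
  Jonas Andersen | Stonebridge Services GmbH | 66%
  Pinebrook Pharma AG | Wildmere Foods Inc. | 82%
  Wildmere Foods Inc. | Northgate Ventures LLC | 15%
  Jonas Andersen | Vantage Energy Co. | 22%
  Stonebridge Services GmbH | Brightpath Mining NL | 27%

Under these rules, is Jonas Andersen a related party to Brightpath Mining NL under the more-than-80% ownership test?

No

Chain via Pinebrook Pharma AG (R1): 76% × 25% = 19% of Brightpath Mining NL.
Chain via Stonebridge Services GmbH (R1): 66% × 27% = 17.82% of Brightpath Mining NL.
Chain via Vantage Energy Co. (R1): 22% × 26% = 5.72% of Brightpath Mining NL.
Aggregating (R2): 19% + 17.82% + 5.72% = 42.54%.
42.54% does not exceed the 80% threshold, so Jonas is not a related party to Brightpath Mining NL.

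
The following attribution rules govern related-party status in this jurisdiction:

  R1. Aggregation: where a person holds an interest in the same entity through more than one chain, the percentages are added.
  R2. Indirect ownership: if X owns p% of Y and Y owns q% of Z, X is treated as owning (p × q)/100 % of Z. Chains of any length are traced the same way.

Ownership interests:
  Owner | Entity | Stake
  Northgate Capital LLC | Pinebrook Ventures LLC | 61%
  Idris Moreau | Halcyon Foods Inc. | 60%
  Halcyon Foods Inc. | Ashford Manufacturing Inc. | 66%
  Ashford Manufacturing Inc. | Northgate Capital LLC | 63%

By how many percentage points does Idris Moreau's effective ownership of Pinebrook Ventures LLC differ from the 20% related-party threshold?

Chain via Halcyon Foods Inc. → Ashford Manufacturing Inc. → Northgate Capital LLC (R2): 60% × 66% × 63% × 61% = 15.21828% of Pinebrook Ventures LLC.
15.21828% falls short of the 20% threshold by 4.78172 percentage points.

4.78172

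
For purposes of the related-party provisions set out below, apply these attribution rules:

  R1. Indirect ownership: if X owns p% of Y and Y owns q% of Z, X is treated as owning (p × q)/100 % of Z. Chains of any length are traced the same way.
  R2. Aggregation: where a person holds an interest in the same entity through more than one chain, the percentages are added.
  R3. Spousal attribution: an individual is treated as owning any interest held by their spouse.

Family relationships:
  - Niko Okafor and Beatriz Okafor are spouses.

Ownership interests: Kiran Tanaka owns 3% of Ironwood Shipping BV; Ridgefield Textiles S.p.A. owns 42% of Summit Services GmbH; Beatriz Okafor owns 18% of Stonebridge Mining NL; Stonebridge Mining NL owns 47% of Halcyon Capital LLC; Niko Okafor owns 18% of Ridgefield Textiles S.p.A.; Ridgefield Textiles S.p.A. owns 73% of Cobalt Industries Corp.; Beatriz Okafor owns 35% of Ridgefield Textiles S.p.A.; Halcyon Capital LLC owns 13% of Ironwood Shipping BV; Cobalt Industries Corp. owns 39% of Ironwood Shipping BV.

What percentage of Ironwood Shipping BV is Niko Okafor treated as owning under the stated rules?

16.1889%

By spousal attribution (R3), Niko Okafor is treated as also owning Beatriz Okafor's interest in Ridgefield Textiles S.p.A, giving 18% + 35% = 53%.
By spousal attribution (R3), Niko Okafor is treated as owning Beatriz Okafor's 18% interest in Stonebridge Mining NL.
Chain via Ridgefield Textiles S.p.A. → Cobalt Industries Corp. (R1): 53% × 73% × 39% = 15.0891% of Ironwood Shipping BV.
Chain via Stonebridge Mining NL → Halcyon Capital LLC (R1): 18% × 47% × 13% = 1.0998% of Ironwood Shipping BV.
Aggregating (R2): 15.0891% + 1.0998% = 16.1889%.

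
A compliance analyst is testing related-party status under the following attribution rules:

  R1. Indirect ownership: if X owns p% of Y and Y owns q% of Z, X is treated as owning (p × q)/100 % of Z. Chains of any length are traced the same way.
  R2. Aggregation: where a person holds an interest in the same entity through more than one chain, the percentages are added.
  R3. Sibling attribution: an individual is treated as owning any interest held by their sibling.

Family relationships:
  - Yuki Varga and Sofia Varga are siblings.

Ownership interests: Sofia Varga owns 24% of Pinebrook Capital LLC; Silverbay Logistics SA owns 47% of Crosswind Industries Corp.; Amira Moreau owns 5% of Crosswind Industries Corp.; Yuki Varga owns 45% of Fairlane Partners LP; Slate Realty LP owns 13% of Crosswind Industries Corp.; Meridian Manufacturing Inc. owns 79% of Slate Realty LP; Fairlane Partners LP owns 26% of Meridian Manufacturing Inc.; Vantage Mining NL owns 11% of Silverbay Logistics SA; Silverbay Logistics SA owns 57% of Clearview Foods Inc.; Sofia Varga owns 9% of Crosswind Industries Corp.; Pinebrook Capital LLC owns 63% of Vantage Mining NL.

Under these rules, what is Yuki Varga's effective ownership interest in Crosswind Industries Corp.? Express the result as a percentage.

10.983294%

By sibling attribution (R3), Yuki Varga is treated as owning Sofia Varga's 24% interest in Pinebrook Capital LLC.
By sibling attribution (R3), Yuki Varga is treated as owning Sofia Varga's 9% interest in Crosswind Industries Corp.
Chain via Fairlane Partners LP → Meridian Manufacturing Inc. → Slate Realty LP (R1): 45% × 26% × 79% × 13% = 1.20159% of Crosswind Industries Corp.
Chain via Pinebrook Capital LLC → Vantage Mining NL → Silverbay Logistics SA (R1): 24% × 63% × 11% × 47% = 0.781704% of Crosswind Industries Corp.
Direct interest in Crosswind Industries Corp: 9%.
Aggregating (R2): 1.20159% + 0.781704% + 9% = 10.983294%.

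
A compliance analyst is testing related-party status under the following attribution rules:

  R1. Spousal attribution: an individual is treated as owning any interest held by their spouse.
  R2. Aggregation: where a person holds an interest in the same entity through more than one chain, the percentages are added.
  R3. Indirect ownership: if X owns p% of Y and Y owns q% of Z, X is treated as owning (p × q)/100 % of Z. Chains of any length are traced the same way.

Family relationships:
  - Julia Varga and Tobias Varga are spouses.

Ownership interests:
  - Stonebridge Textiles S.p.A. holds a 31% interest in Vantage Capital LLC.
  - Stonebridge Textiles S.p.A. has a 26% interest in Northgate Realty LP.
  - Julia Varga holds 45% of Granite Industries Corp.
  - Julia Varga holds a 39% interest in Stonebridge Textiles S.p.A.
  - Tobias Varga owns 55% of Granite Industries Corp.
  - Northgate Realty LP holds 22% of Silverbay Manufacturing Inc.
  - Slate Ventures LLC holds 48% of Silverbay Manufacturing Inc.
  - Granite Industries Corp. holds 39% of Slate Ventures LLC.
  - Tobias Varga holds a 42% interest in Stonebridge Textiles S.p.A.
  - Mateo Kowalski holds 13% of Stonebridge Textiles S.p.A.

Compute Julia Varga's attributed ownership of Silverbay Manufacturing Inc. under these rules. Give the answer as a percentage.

By spousal attribution (R1), Julia Varga is treated as also owning Tobias Varga's interest in Granite Industries Corp, giving 45% + 55% = 100%.
By spousal attribution (R1), Julia Varga is treated as also owning Tobias Varga's interest in Stonebridge Textiles S.p.A, giving 39% + 42% = 81%.
Chain via Granite Industries Corp. → Slate Ventures LLC (R3): 100% × 39% × 48% = 18.72% of Silverbay Manufacturing Inc.
Chain via Stonebridge Textiles S.p.A. → Northgate Realty LP (R3): 81% × 26% × 22% = 4.6332% of Silverbay Manufacturing Inc.
Aggregating (R2): 18.72% + 4.6332% = 23.3532%.

23.3532%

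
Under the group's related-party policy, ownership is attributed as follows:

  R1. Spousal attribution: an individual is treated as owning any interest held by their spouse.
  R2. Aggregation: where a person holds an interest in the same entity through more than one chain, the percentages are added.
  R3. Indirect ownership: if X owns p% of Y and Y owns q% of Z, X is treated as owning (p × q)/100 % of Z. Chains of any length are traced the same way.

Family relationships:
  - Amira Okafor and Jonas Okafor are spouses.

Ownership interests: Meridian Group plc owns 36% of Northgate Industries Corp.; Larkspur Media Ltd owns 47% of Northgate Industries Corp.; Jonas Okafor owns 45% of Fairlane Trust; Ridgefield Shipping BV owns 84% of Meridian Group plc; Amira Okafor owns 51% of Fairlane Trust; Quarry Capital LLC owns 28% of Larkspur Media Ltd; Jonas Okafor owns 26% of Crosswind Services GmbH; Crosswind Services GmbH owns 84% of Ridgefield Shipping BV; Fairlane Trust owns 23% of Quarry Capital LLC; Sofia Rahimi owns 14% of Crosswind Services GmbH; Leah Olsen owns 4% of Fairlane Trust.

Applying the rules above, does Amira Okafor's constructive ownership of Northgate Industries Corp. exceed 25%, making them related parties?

By spousal attribution (R1), Amira Okafor is treated as also owning Jonas Okafor's interest in Fairlane Trust, giving 51% + 45% = 96%.
By spousal attribution (R1), Amira Okafor is treated as owning Jonas Okafor's 26% interest in Crosswind Services GmbH.
Chain via Fairlane Trust → Quarry Capital LLC → Larkspur Media Ltd (R3): 96% × 23% × 28% × 47% = 2.905728% of Northgate Industries Corp.
Chain via Crosswind Services GmbH → Ridgefield Shipping BV → Meridian Group plc (R3): 26% × 84% × 84% × 36% = 6.604416% of Northgate Industries Corp.
Aggregating (R2): 2.905728% + 6.604416% = 9.510144%.
9.510144% does not exceed the 25% threshold, so Amira is not a related party to Northgate Industries Corp.

No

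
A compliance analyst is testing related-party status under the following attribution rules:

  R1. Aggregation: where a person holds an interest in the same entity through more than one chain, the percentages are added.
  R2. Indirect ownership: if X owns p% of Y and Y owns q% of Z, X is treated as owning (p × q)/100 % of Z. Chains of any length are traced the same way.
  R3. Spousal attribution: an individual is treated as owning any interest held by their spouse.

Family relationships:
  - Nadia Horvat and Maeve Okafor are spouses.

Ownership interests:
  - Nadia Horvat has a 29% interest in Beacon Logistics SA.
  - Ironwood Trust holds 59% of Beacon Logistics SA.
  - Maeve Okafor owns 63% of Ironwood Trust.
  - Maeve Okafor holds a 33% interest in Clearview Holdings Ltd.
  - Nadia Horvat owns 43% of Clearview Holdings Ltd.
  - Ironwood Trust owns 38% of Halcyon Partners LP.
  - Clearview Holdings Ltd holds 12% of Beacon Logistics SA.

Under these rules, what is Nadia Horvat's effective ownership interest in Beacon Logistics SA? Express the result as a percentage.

By spousal attribution (R3), Nadia Horvat is treated as also owning Maeve Okafor's interest in Clearview Holdings Ltd, giving 43% + 33% = 76%.
By spousal attribution (R3), Nadia Horvat is treated as owning Maeve Okafor's 63% interest in Ironwood Trust.
Chain via Clearview Holdings Ltd (R2): 76% × 12% = 9.12% of Beacon Logistics SA.
Direct interest in Beacon Logistics SA: 29%.
Chain via Ironwood Trust (R2): 63% × 59% = 37.17% of Beacon Logistics SA.
Aggregating (R1): 9.12% + 29% + 37.17% = 75.29%.

75.29%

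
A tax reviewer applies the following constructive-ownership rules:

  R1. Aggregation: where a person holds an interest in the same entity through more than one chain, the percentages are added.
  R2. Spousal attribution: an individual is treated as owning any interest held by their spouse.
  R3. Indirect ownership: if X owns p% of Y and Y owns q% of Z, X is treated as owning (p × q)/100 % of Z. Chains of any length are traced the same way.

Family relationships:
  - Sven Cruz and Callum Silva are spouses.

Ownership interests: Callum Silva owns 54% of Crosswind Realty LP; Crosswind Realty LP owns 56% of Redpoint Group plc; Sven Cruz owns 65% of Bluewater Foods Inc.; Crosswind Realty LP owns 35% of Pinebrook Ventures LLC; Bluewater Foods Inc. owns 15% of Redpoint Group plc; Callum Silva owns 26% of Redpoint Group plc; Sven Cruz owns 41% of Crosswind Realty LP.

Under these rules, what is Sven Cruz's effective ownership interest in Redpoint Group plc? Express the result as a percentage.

88.95%

By spousal attribution (R2), Sven Cruz is treated as also owning Callum Silva's interest in Crosswind Realty LP, giving 41% + 54% = 95%.
By spousal attribution (R2), Sven Cruz is treated as owning Callum Silva's 26% interest in Redpoint Group plc.
Chain via Crosswind Realty LP (R3): 95% × 56% = 53.2% of Redpoint Group plc.
Chain via Bluewater Foods Inc. (R3): 65% × 15% = 9.75% of Redpoint Group plc.
Direct interest in Redpoint Group plc: 26%.
Aggregating (R1): 53.2% + 9.75% + 26% = 88.95%.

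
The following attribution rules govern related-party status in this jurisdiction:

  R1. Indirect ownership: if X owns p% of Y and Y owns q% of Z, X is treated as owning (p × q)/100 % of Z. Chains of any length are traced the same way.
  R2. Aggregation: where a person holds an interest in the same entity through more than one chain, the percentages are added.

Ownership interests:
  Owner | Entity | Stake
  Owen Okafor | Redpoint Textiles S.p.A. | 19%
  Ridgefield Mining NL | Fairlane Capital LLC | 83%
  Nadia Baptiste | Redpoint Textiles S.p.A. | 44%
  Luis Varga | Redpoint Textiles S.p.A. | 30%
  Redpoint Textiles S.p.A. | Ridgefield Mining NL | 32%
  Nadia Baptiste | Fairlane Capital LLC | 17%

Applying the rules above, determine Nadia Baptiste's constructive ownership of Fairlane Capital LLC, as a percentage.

Chain via Redpoint Textiles S.p.A. → Ridgefield Mining NL (R1): 44% × 32% × 83% = 11.6864% of Fairlane Capital LLC.
Direct interest in Fairlane Capital LLC: 17%.
Aggregating (R2): 11.6864% + 17% = 28.6864%.

28.6864%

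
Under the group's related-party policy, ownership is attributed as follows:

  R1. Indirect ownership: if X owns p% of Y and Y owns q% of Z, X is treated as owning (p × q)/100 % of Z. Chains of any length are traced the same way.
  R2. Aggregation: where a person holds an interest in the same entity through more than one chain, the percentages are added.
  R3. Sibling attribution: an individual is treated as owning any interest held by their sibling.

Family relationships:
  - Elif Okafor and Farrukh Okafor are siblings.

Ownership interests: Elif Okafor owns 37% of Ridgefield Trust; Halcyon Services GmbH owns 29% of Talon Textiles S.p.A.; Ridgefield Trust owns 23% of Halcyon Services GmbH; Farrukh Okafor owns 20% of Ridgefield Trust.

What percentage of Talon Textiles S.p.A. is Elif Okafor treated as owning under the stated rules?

By sibling attribution (R3), Elif Okafor is treated as also owning Farrukh Okafor's interest in Ridgefield Trust, giving 37% + 20% = 57%.
Chain via Ridgefield Trust → Halcyon Services GmbH (R1): 57% × 23% × 29% = 3.8019% of Talon Textiles S.p.A.

3.8019%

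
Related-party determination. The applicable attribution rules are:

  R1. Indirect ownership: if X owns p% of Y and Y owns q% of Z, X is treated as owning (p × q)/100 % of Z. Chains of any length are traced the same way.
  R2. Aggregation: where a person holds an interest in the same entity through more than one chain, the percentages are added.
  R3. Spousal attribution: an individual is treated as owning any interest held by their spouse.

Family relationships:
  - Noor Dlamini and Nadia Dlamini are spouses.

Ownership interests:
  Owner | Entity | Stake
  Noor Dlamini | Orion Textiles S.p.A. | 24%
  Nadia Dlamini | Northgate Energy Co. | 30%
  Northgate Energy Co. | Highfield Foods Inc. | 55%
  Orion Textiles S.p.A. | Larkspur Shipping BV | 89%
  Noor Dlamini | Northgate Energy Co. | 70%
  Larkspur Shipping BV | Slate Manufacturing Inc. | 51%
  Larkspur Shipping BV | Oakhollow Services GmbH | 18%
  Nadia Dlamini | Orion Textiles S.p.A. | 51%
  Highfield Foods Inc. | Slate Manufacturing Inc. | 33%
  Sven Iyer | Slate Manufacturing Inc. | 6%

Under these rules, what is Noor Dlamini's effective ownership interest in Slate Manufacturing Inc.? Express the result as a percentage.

By spousal attribution (R3), Noor Dlamini is treated as also owning Nadia Dlamini's interest in Northgate Energy Co, giving 70% + 30% = 100%.
By spousal attribution (R3), Noor Dlamini is treated as also owning Nadia Dlamini's interest in Orion Textiles S.p.A, giving 24% + 51% = 75%.
Chain via Northgate Energy Co. → Highfield Foods Inc. (R1): 100% × 55% × 33% = 18.15% of Slate Manufacturing Inc.
Chain via Orion Textiles S.p.A. → Larkspur Shipping BV (R1): 75% × 89% × 51% = 34.0425% of Slate Manufacturing Inc.
Aggregating (R2): 18.15% + 34.0425% = 52.1925%.

52.1925%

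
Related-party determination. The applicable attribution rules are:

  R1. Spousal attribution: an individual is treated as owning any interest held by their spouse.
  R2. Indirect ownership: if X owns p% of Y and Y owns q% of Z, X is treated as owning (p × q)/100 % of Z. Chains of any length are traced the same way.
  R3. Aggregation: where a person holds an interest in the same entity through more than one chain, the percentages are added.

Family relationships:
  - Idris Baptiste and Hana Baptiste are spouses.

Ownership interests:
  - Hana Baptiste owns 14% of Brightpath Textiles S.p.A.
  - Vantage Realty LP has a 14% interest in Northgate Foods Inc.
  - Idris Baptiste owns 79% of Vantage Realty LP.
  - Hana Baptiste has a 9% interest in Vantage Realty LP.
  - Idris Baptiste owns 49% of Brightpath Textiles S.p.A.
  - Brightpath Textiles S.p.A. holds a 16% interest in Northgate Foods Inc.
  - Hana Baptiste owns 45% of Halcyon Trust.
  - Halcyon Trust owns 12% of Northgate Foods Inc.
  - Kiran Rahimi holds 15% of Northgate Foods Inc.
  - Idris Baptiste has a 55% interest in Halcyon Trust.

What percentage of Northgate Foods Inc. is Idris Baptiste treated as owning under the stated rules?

34.4%

By spousal attribution (R1), Idris Baptiste is treated as also owning Hana Baptiste's interest in Brightpath Textiles S.p.A, giving 49% + 14% = 63%.
By spousal attribution (R1), Idris Baptiste is treated as also owning Hana Baptiste's interest in Vantage Realty LP, giving 79% + 9% = 88%.
By spousal attribution (R1), Idris Baptiste is treated as also owning Hana Baptiste's interest in Halcyon Trust, giving 55% + 45% = 100%.
Chain via Brightpath Textiles S.p.A. (R2): 63% × 16% = 10.08% of Northgate Foods Inc.
Chain via Vantage Realty LP (R2): 88% × 14% = 12.32% of Northgate Foods Inc.
Chain via Halcyon Trust (R2): 100% × 12% = 12% of Northgate Foods Inc.
Aggregating (R3): 10.08% + 12.32% + 12% = 34.4%.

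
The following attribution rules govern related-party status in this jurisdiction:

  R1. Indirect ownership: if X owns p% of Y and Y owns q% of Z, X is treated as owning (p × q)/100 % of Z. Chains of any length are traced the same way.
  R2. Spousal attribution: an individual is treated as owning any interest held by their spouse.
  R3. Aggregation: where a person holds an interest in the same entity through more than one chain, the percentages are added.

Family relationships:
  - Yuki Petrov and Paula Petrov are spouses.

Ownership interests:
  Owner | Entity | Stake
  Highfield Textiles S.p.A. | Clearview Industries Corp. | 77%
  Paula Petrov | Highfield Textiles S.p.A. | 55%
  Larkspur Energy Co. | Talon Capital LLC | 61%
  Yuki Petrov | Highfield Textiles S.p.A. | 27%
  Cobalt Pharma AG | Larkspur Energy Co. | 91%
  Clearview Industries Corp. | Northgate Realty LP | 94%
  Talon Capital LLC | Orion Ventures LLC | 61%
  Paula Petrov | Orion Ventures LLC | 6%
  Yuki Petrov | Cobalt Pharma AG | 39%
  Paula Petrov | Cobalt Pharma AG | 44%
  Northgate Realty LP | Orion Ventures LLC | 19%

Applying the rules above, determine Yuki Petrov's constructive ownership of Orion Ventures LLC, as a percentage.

By spousal attribution (R2), Yuki Petrov is treated as also owning Paula Petrov's interest in Highfield Textiles S.p.A, giving 27% + 55% = 82%.
By spousal attribution (R2), Yuki Petrov is treated as also owning Paula Petrov's interest in Cobalt Pharma AG, giving 39% + 44% = 83%.
By spousal attribution (R2), Yuki Petrov is treated as owning Paula Petrov's 6% interest in Orion Ventures LLC.
Chain via Highfield Textiles S.p.A. → Clearview Industries Corp. → Northgate Realty LP (R1): 82% × 77% × 94% × 19% = 11.276804% of Orion Ventures LLC.
Chain via Cobalt Pharma AG → Larkspur Energy Co. → Talon Capital LLC (R1): 83% × 91% × 61% × 61% = 28.104713% of Orion Ventures LLC.
Direct interest in Orion Ventures LLC: 6%.
Aggregating (R3): 11.276804% + 28.104713% + 6% = 45.381517%.

45.381517%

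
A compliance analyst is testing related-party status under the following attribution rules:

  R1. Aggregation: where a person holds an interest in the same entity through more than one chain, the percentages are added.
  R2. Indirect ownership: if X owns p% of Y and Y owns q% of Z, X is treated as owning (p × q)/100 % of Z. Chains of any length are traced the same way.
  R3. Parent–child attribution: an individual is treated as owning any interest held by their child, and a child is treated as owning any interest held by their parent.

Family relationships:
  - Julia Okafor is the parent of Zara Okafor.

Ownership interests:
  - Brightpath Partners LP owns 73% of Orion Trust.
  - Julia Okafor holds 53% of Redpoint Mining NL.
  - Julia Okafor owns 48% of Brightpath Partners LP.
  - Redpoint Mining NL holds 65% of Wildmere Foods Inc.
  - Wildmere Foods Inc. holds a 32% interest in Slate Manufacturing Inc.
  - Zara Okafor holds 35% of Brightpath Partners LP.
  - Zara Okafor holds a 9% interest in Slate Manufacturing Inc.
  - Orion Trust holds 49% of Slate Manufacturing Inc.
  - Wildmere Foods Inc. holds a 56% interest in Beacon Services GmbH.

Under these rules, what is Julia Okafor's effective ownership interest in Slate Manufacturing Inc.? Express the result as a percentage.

By parent–child attribution (R3), Julia Okafor is treated as also owning Zara Okafor's interest in Brightpath Partners LP, giving 48% + 35% = 83%.
By parent–child attribution (R3), Julia Okafor is treated as owning Zara Okafor's 9% interest in Slate Manufacturing Inc.
Chain via Redpoint Mining NL → Wildmere Foods Inc. (R2): 53% × 65% × 32% = 11.024% of Slate Manufacturing Inc.
Chain via Brightpath Partners LP → Orion Trust (R2): 83% × 73% × 49% = 29.6891% of Slate Manufacturing Inc.
Direct interest in Slate Manufacturing Inc: 9%.
Aggregating (R1): 11.024% + 29.6891% + 9% = 49.7131%.

49.7131%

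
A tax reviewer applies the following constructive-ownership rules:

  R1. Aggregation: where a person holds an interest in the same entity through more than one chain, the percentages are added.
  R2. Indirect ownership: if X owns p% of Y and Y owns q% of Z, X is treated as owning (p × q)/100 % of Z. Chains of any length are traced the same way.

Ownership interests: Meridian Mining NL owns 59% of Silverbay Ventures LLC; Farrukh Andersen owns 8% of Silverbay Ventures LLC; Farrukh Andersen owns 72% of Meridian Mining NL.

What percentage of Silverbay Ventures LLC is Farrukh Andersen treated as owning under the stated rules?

Chain via Meridian Mining NL (R2): 72% × 59% = 42.48% of Silverbay Ventures LLC.
Direct interest in Silverbay Ventures LLC: 8%.
Aggregating (R1): 42.48% + 8% = 50.48%.

50.48%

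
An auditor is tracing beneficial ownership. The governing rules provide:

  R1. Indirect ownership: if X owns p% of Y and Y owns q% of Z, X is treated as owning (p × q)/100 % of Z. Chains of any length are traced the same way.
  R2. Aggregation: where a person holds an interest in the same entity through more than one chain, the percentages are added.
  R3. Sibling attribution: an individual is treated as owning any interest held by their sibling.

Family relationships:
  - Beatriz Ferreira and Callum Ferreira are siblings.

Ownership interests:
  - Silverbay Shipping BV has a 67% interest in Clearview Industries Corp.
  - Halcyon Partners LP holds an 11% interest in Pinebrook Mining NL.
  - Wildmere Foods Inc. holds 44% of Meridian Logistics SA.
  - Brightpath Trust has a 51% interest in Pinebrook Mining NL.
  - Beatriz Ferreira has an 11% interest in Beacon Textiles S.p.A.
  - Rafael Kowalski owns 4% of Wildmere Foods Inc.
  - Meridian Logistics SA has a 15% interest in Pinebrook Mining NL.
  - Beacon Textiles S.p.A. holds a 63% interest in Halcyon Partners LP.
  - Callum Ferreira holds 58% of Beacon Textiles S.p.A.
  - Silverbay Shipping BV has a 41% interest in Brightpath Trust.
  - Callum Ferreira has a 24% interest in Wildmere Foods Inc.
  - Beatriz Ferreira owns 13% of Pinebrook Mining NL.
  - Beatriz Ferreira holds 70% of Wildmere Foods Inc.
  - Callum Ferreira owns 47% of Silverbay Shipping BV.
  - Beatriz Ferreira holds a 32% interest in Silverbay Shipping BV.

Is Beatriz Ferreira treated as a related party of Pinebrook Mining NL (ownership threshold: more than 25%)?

Yes

By sibling attribution (R3), Beatriz Ferreira is treated as also owning Callum Ferreira's interest in Wildmere Foods Inc, giving 70% + 24% = 94%.
By sibling attribution (R3), Beatriz Ferreira is treated as also owning Callum Ferreira's interest in Silverbay Shipping BV, giving 32% + 47% = 79%.
By sibling attribution (R3), Beatriz Ferreira is treated as also owning Callum Ferreira's interest in Beacon Textiles S.p.A, giving 11% + 58% = 69%.
Chain via Wildmere Foods Inc. → Meridian Logistics SA (R1): 94% × 44% × 15% = 6.204% of Pinebrook Mining NL.
Chain via Silverbay Shipping BV → Brightpath Trust (R1): 79% × 41% × 51% = 16.5189% of Pinebrook Mining NL.
Chain via Beacon Textiles S.p.A. → Halcyon Partners LP (R1): 69% × 63% × 11% = 4.7817% of Pinebrook Mining NL.
Direct interest in Pinebrook Mining NL: 13%.
Aggregating (R2): 6.204% + 16.5189% + 4.7817% + 13% = 40.5046%.
40.5046% exceeds the 25% threshold, so Beatriz is a related party to Pinebrook Mining NL.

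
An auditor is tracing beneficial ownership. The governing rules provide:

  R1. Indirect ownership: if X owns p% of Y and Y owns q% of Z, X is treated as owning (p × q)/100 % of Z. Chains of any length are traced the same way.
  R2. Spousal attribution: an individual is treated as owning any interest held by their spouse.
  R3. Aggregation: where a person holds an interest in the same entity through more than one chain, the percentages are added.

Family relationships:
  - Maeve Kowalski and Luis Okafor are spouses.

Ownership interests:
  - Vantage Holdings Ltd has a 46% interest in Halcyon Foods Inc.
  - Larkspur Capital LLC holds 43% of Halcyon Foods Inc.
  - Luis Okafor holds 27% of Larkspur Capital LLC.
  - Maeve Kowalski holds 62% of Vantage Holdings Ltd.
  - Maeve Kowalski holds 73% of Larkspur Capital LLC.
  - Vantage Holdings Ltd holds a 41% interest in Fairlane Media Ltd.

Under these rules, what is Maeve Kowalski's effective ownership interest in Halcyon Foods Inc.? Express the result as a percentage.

71.52%

By spousal attribution (R2), Maeve Kowalski is treated as also owning Luis Okafor's interest in Larkspur Capital LLC, giving 73% + 27% = 100%.
Chain via Larkspur Capital LLC (R1): 100% × 43% = 43% of Halcyon Foods Inc.
Chain via Vantage Holdings Ltd (R1): 62% × 46% = 28.52% of Halcyon Foods Inc.
Aggregating (R3): 43% + 28.52% = 71.52%.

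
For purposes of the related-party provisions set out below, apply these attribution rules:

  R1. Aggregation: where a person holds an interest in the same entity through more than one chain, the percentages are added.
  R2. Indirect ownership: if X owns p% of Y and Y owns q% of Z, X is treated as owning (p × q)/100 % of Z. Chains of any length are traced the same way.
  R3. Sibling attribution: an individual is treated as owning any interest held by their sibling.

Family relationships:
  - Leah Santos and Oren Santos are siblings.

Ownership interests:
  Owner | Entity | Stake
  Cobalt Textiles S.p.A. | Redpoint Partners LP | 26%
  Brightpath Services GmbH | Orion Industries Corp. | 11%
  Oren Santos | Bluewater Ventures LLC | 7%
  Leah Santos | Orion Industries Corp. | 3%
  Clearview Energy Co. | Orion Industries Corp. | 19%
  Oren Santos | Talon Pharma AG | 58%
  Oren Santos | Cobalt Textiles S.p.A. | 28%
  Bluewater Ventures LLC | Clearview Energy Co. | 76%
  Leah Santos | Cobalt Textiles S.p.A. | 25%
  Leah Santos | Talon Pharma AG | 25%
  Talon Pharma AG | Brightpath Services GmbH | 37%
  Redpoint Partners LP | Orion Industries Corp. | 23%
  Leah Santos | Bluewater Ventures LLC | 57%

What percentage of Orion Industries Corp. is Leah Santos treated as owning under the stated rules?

By sibling attribution (R3), Leah Santos is treated as also owning Oren Santos's interest in Talon Pharma AG, giving 25% + 58% = 83%.
By sibling attribution (R3), Leah Santos is treated as also owning Oren Santos's interest in Cobalt Textiles S.p.A, giving 25% + 28% = 53%.
By sibling attribution (R3), Leah Santos is treated as also owning Oren Santos's interest in Bluewater Ventures LLC, giving 57% + 7% = 64%.
Chain via Talon Pharma AG → Brightpath Services GmbH (R2): 83% × 37% × 11% = 3.3781% of Orion Industries Corp.
Chain via Cobalt Textiles S.p.A. → Redpoint Partners LP (R2): 53% × 26% × 23% = 3.1694% of Orion Industries Corp.
Chain via Bluewater Ventures LLC → Clearview Energy Co. (R2): 64% × 76% × 19% = 9.2416% of Orion Industries Corp.
Direct interest in Orion Industries Corp: 3%.
Aggregating (R1): 3.3781% + 3.1694% + 9.2416% + 3% = 18.7891%.

18.7891%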